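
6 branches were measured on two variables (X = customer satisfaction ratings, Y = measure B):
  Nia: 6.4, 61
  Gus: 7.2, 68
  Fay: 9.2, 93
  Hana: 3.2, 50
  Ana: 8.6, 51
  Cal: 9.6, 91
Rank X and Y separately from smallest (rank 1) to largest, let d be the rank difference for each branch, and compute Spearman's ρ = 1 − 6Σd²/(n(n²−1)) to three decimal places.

0.771

Ranks of variable 1: 2, 3, 5, 1, 4, 6
Ranks of variable 2: 3, 4, 6, 1, 2, 5
d = r₁ − r₂: -1, -1, -1, 0, 2, 1
d²: 1, 1, 1, 0, 4, 1; Σd² = 8
ρ = 1 − 6·8/(6·35) = 1 − 48/210 = 0.771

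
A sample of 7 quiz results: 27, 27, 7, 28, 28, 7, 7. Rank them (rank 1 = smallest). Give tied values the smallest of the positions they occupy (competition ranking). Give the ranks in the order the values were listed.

4, 4, 1, 6, 6, 1, 1

Sorted (ascending): 7, 7, 7, 27, 27, 28, 28
The 3 values of 7 occupy positions 1–3 → each gets rank 1.
The 2 values of 27 occupy positions 4–5 → each gets rank 4.
The 2 values of 28 occupy positions 6–7 → each gets rank 6.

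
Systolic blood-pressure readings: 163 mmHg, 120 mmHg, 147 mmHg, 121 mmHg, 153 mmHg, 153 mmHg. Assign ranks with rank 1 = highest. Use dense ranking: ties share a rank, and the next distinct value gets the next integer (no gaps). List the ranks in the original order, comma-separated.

1, 5, 3, 4, 2, 2

Sorted (descending): 163, 153, 153, 147, 121, 120
The 2 values of 153 share dense rank 2.
Remaining distinct values take the next consecutive integers.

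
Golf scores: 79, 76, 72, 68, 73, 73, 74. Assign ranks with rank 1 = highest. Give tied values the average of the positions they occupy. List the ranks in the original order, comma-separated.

1, 2, 6, 7, 4.5, 4.5, 3

Sorted (descending): 79, 76, 74, 73, 73, 72, 68
The 2 values of 73 occupy positions 4–5 → average rank (4+5)/2 = 4.5.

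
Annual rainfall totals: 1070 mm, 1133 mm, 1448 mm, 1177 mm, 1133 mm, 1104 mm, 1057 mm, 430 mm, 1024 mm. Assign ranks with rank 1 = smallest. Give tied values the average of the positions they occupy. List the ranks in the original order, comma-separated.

Sorted (ascending): 430, 1024, 1057, 1070, 1104, 1133, 1133, 1177, 1448
The 2 values of 1133 occupy positions 6–7 → average rank (6+7)/2 = 6.5.

4, 6.5, 9, 8, 6.5, 5, 3, 1, 2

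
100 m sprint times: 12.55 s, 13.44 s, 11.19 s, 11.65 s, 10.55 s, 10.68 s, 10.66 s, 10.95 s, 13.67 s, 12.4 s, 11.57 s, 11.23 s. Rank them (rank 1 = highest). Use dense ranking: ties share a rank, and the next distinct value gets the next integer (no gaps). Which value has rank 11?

10.66

Sorted (descending): 13.67, 13.44, 12.55, 12.4, 11.65, 11.57, 11.23, 11.19, 10.95, 10.68, 10.66, 10.55
No ties — each value takes its position as its rank.
Rank 11 → value 10.66.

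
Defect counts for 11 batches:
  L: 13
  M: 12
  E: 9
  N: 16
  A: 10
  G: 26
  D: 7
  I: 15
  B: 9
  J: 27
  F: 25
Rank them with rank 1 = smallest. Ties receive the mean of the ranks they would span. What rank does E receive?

2.5

Sorted (ascending): 7, 9, 9, 10, 12, 13, 15, 16, 25, 26, 27
The 2 values of 9 occupy positions 2–3 → average rank (2+3)/2 = 2.5.
E has value 9 → rank 2.5.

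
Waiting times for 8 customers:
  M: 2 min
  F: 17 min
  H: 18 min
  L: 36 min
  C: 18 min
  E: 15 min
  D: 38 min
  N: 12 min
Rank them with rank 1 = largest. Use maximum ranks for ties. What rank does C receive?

4

Sorted (descending): 38, 36, 18, 18, 17, 15, 12, 2
The 2 values of 18 occupy positions 3–4 → each gets rank 4.
C has value 18 min → rank 4.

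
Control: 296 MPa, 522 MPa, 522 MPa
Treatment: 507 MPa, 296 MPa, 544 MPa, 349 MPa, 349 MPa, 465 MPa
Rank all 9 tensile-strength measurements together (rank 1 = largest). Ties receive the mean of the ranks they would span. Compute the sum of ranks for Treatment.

31.5

Sorted (descending): 544, 522, 522, 507, 465, 349, 349, 296, 296
The 2 values of 522 occupy positions 2–3 → average rank (2+3)/2 = 2.5.
The 2 values of 349 occupy positions 6–7 → average rank (6+7)/2 = 6.5.
The 2 values of 296 occupy positions 8–9 → average rank (8+9)/2 = 8.5.
Treatment values → pooled ranks: 507→4, 296→8.5, 544→1, 349→6.5, 349→6.5, 465→5
Rank sum = 4 + 8.5 + 1 + 6.5 + 6.5 + 5 = 31.5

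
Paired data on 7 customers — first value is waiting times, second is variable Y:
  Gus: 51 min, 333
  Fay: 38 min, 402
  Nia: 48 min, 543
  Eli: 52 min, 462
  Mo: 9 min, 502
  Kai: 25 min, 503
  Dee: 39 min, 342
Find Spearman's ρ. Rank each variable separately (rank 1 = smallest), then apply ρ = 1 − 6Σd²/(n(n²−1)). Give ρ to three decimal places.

-0.321

Ranks of variable 1: 6, 3, 5, 7, 1, 2, 4
Ranks of variable 2: 1, 3, 7, 4, 5, 6, 2
d = r₁ − r₂: 5, 0, -2, 3, -4, -4, 2
d²: 25, 0, 4, 9, 16, 16, 4; Σd² = 74
ρ = 1 − 6·74/(7·48) = 1 − 444/336 = -0.321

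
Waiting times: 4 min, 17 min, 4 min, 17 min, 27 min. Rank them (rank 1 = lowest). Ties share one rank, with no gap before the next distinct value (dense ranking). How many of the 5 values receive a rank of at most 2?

Sorted (ascending): 4, 4, 17, 17, 27
The 2 values of 4 share dense rank 1.
The 2 values of 17 share dense rank 2.
Remaining distinct values take the next consecutive integers.
Ranks ≤ 2: {1, 1, 2, 2} → 4 values.

4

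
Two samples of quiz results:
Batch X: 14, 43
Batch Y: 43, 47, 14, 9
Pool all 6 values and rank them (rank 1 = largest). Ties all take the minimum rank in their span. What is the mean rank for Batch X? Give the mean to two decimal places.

Sorted (descending): 47, 43, 43, 14, 14, 9
The 2 values of 43 occupy positions 2–3 → each gets rank 2.
The 2 values of 14 occupy positions 4–5 → each gets rank 4.
Batch X values → pooled ranks: 14→4, 43→2
Mean rank = (4 + 2) / 2 = 3.00

3.00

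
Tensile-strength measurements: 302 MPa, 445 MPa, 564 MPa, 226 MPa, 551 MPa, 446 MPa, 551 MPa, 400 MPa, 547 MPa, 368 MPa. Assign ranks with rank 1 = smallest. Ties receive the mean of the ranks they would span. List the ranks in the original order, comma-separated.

2, 5, 10, 1, 8.5, 6, 8.5, 4, 7, 3

Sorted (ascending): 226, 302, 368, 400, 445, 446, 547, 551, 551, 564
The 2 values of 551 occupy positions 8–9 → average rank (8+9)/2 = 8.5.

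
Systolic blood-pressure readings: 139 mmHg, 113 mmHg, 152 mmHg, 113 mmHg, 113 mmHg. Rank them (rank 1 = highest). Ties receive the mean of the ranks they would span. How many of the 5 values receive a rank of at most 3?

Sorted (descending): 152, 139, 113, 113, 113
The 3 values of 113 occupy positions 3–5 → average rank 4.
Ranks ≤ 3: {1, 2} → 2 values.

2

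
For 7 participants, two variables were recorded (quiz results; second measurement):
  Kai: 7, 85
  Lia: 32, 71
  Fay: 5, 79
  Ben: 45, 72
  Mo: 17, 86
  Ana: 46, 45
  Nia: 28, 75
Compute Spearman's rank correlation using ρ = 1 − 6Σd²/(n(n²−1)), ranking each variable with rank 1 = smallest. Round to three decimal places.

-0.821

Ranks of variable 1: 2, 5, 1, 6, 3, 7, 4
Ranks of variable 2: 6, 2, 5, 3, 7, 1, 4
d = r₁ − r₂: -4, 3, -4, 3, -4, 6, 0
d²: 16, 9, 16, 9, 16, 36, 0; Σd² = 102
ρ = 1 − 6·102/(7·48) = 1 − 612/336 = -0.821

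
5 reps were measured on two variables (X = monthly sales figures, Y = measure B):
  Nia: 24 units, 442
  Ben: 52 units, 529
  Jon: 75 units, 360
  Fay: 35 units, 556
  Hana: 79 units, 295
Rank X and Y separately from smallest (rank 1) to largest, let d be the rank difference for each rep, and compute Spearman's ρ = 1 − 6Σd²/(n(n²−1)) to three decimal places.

Ranks of variable 1: 1, 3, 4, 2, 5
Ranks of variable 2: 3, 4, 2, 5, 1
d = r₁ − r₂: -2, -1, 2, -3, 4
d²: 4, 1, 4, 9, 16; Σd² = 34
ρ = 1 − 6·34/(5·24) = 1 − 204/120 = -0.700

-0.700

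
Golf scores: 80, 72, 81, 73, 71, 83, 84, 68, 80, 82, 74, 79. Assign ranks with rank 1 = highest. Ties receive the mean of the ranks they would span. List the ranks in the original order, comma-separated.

5.5, 10, 4, 9, 11, 2, 1, 12, 5.5, 3, 8, 7

Sorted (descending): 84, 83, 82, 81, 80, 80, 79, 74, 73, 72, 71, 68
The 2 values of 80 occupy positions 5–6 → average rank (5+6)/2 = 5.5.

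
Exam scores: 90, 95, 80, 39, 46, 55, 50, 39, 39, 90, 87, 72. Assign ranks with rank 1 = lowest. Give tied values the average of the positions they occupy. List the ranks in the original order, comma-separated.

Sorted (ascending): 39, 39, 39, 46, 50, 55, 72, 80, 87, 90, 90, 95
The 3 values of 39 occupy positions 1–3 → average rank 2.
The 2 values of 90 occupy positions 10–11 → average rank (10+11)/2 = 10.5.

10.5, 12, 8, 2, 4, 6, 5, 2, 2, 10.5, 9, 7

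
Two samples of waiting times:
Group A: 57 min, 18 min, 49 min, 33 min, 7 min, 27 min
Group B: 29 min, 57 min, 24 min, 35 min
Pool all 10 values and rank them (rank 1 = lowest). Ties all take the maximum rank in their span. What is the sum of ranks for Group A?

31

Sorted (ascending): 7, 18, 24, 27, 29, 33, 35, 49, 57, 57
The 2 values of 57 occupy positions 9–10 → each gets rank 10.
Group A values → pooled ranks: 57→10, 18→2, 49→8, 33→6, 7→1, 27→4
Rank sum = 10 + 2 + 8 + 6 + 1 + 4 = 31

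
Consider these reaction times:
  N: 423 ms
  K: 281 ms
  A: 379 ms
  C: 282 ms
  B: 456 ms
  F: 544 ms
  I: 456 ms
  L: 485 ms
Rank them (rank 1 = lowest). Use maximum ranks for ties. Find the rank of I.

6

Sorted (ascending): 281, 282, 379, 423, 456, 456, 485, 544
The 2 values of 456 occupy positions 5–6 → each gets rank 6.
I has value 456 ms → rank 6.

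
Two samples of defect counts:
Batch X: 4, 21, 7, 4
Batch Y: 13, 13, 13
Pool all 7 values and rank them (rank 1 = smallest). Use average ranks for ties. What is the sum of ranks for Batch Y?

Sorted (ascending): 4, 4, 7, 13, 13, 13, 21
The 2 values of 4 occupy positions 1–2 → average rank (1+2)/2 = 1.5.
The 3 values of 13 occupy positions 4–6 → average rank 5.
Batch Y values → pooled ranks: 13→5, 13→5, 13→5
Rank sum = 5 + 5 + 5 = 15

15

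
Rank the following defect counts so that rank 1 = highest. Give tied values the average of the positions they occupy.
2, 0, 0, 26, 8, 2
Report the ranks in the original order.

3.5, 5.5, 5.5, 1, 2, 3.5

Sorted (descending): 26, 8, 2, 2, 0, 0
The 2 values of 2 occupy positions 3–4 → average rank (3+4)/2 = 3.5.
The 2 values of 0 occupy positions 5–6 → average rank (5+6)/2 = 5.5.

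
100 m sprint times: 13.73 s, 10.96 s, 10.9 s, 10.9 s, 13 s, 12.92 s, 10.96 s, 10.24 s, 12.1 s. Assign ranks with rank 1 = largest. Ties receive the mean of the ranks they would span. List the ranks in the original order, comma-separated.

Sorted (descending): 13.73, 13, 12.92, 12.1, 10.96, 10.96, 10.9, 10.9, 10.24
The 2 values of 10.96 occupy positions 5–6 → average rank (5+6)/2 = 5.5.
The 2 values of 10.9 occupy positions 7–8 → average rank (7+8)/2 = 7.5.

1, 5.5, 7.5, 7.5, 2, 3, 5.5, 9, 4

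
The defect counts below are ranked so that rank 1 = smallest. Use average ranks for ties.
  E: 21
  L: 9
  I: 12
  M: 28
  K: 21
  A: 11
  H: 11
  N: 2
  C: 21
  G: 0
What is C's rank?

8

Sorted (ascending): 0, 2, 9, 11, 11, 12, 21, 21, 21, 28
The 2 values of 11 occupy positions 4–5 → average rank (4+5)/2 = 4.5.
The 3 values of 21 occupy positions 7–9 → average rank 8.
C has value 21 → rank 8.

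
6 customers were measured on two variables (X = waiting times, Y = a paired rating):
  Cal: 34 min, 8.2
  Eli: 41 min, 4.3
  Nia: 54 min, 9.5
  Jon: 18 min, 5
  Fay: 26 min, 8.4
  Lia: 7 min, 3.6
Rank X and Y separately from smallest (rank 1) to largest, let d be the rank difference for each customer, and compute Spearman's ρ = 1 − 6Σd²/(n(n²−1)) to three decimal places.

0.600

Ranks of variable 1: 4, 5, 6, 2, 3, 1
Ranks of variable 2: 4, 2, 6, 3, 5, 1
d = r₁ − r₂: 0, 3, 0, -1, -2, 0
d²: 0, 9, 0, 1, 4, 0; Σd² = 14
ρ = 1 − 6·14/(6·35) = 1 − 84/210 = 0.600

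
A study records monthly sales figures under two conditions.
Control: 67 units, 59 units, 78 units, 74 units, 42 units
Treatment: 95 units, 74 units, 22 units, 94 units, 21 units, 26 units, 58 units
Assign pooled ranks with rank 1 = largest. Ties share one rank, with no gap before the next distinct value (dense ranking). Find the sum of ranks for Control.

Sorted (descending): 95, 94, 78, 74, 74, 67, 59, 58, 42, 26, 22, 21
The 2 values of 74 share dense rank 4.
Remaining distinct values take the next consecutive integers.
Control values → pooled ranks: 67→5, 59→6, 78→3, 74→4, 42→8
Rank sum = 5 + 6 + 3 + 4 + 8 = 26

26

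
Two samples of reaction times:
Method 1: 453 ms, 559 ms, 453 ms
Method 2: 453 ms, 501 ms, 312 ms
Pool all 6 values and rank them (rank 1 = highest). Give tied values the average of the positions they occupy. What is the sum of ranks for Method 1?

Sorted (descending): 559, 501, 453, 453, 453, 312
The 3 values of 453 occupy positions 3–5 → average rank 4.
Method 1 values → pooled ranks: 453→4, 559→1, 453→4
Rank sum = 4 + 1 + 4 = 9

9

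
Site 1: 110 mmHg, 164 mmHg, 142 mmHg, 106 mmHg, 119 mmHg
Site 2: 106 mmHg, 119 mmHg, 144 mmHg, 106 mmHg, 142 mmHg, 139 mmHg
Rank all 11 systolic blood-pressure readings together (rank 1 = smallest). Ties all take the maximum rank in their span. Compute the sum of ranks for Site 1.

33

Sorted (ascending): 106, 106, 106, 110, 119, 119, 139, 142, 142, 144, 164
The 3 values of 106 occupy positions 1–3 → each gets rank 3.
The 2 values of 119 occupy positions 5–6 → each gets rank 6.
The 2 values of 142 occupy positions 8–9 → each gets rank 9.
Site 1 values → pooled ranks: 110→4, 164→11, 142→9, 106→3, 119→6
Rank sum = 4 + 11 + 9 + 3 + 6 = 33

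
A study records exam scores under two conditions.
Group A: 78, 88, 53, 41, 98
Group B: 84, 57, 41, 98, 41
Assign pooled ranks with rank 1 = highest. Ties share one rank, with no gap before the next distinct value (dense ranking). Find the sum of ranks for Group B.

23

Sorted (descending): 98, 98, 88, 84, 78, 57, 53, 41, 41, 41
The 2 values of 98 share dense rank 1.
The 3 values of 41 share dense rank 7.
Remaining distinct values take the next consecutive integers.
Group B values → pooled ranks: 84→3, 57→5, 41→7, 98→1, 41→7
Rank sum = 3 + 5 + 7 + 1 + 7 = 23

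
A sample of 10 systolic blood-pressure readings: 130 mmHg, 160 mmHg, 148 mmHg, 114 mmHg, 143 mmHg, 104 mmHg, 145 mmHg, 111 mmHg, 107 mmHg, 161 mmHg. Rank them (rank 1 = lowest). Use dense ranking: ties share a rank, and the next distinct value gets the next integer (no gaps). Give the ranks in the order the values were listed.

5, 9, 8, 4, 6, 1, 7, 3, 2, 10

Sorted (ascending): 104, 107, 111, 114, 130, 143, 145, 148, 160, 161
No ties — each value takes its position as its rank.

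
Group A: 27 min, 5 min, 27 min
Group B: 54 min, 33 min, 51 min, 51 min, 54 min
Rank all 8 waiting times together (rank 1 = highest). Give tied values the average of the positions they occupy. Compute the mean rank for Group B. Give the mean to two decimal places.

Sorted (descending): 54, 54, 51, 51, 33, 27, 27, 5
The 2 values of 54 occupy positions 1–2 → average rank (1+2)/2 = 1.5.
The 2 values of 51 occupy positions 3–4 → average rank (3+4)/2 = 3.5.
The 2 values of 27 occupy positions 6–7 → average rank (6+7)/2 = 6.5.
Group B values → pooled ranks: 54→1.5, 33→5, 51→3.5, 51→3.5, 54→1.5
Mean rank = (1.5 + 5 + 3.5 + 3.5 + 1.5) / 5 = 3.00

3.00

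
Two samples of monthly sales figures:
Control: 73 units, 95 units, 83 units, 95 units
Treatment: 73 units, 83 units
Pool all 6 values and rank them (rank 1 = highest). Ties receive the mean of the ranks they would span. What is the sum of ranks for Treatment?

Sorted (descending): 95, 95, 83, 83, 73, 73
The 2 values of 95 occupy positions 1–2 → average rank (1+2)/2 = 1.5.
The 2 values of 83 occupy positions 3–4 → average rank (3+4)/2 = 3.5.
The 2 values of 73 occupy positions 5–6 → average rank (5+6)/2 = 5.5.
Treatment values → pooled ranks: 73→5.5, 83→3.5
Rank sum = 5.5 + 3.5 = 9

9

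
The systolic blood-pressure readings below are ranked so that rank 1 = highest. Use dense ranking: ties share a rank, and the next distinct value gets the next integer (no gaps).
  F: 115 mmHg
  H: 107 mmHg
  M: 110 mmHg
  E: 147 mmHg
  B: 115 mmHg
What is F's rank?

2

Sorted (descending): 147, 115, 115, 110, 107
The 2 values of 115 share dense rank 2.
Remaining distinct values take the next consecutive integers.
F has value 115 mmHg → rank 2.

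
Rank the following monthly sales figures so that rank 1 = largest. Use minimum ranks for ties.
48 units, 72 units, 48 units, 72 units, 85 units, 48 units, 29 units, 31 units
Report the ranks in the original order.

4, 2, 4, 2, 1, 4, 8, 7

Sorted (descending): 85, 72, 72, 48, 48, 48, 31, 29
The 2 values of 72 occupy positions 2–3 → each gets rank 2.
The 3 values of 48 occupy positions 4–6 → each gets rank 4.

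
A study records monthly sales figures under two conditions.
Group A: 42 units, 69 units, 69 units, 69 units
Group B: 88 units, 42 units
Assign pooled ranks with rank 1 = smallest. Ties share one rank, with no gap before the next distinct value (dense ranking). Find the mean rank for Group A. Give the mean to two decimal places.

Sorted (ascending): 42, 42, 69, 69, 69, 88
The 2 values of 42 share dense rank 1.
The 3 values of 69 share dense rank 2.
Remaining distinct values take the next consecutive integers.
Group A values → pooled ranks: 42→1, 69→2, 69→2, 69→2
Mean rank = (1 + 2 + 2 + 2) / 4 = 1.75

1.75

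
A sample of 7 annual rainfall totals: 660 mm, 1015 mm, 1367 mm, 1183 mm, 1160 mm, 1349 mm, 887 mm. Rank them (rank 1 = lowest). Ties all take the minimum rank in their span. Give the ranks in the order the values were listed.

Sorted (ascending): 660, 887, 1015, 1160, 1183, 1349, 1367
No ties — each value takes its position as its rank.

1, 3, 7, 5, 4, 6, 2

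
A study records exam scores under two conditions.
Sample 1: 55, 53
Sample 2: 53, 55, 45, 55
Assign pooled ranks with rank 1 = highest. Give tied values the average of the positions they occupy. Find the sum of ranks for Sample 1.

Sorted (descending): 55, 55, 55, 53, 53, 45
The 3 values of 55 occupy positions 1–3 → average rank 2.
The 2 values of 53 occupy positions 4–5 → average rank (4+5)/2 = 4.5.
Sample 1 values → pooled ranks: 55→2, 53→4.5
Rank sum = 2 + 4.5 = 6.5

6.5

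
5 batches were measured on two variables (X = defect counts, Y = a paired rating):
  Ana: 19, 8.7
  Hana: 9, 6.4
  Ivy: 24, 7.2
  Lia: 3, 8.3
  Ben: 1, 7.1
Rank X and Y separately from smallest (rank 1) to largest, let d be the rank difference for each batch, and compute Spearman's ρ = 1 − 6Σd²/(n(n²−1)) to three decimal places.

0.300

Ranks of variable 1: 4, 3, 5, 2, 1
Ranks of variable 2: 5, 1, 3, 4, 2
d = r₁ − r₂: -1, 2, 2, -2, -1
d²: 1, 4, 4, 4, 1; Σd² = 14
ρ = 1 − 6·14/(5·24) = 1 − 84/120 = 0.300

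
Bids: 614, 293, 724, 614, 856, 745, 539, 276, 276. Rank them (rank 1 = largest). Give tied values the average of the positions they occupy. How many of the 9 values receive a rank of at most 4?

3

Sorted (descending): 856, 745, 724, 614, 614, 539, 293, 276, 276
The 2 values of 614 occupy positions 4–5 → average rank (4+5)/2 = 4.5.
The 2 values of 276 occupy positions 8–9 → average rank (8+9)/2 = 8.5.
Ranks ≤ 4: {1, 2, 3} → 3 values.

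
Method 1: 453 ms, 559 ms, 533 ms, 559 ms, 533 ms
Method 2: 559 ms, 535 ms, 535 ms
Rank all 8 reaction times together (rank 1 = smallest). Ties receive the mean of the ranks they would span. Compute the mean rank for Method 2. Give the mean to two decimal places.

Sorted (ascending): 453, 533, 533, 535, 535, 559, 559, 559
The 2 values of 533 occupy positions 2–3 → average rank (2+3)/2 = 2.5.
The 2 values of 535 occupy positions 4–5 → average rank (4+5)/2 = 4.5.
The 3 values of 559 occupy positions 6–8 → average rank 7.
Method 2 values → pooled ranks: 559→7, 535→4.5, 535→4.5
Mean rank = (7 + 4.5 + 4.5) / 3 = 5.33

5.33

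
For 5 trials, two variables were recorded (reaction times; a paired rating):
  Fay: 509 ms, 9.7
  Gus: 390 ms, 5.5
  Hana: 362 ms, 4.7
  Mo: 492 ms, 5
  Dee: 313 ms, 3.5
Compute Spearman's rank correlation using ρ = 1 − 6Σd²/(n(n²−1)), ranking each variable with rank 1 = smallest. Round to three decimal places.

Ranks of variable 1: 5, 3, 2, 4, 1
Ranks of variable 2: 5, 4, 2, 3, 1
d = r₁ − r₂: 0, -1, 0, 1, 0
d²: 0, 1, 0, 1, 0; Σd² = 2
ρ = 1 − 6·2/(5·24) = 1 − 12/120 = 0.900

0.900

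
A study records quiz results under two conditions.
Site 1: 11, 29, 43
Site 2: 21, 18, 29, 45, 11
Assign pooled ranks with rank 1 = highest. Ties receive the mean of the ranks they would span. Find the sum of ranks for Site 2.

23

Sorted (descending): 45, 43, 29, 29, 21, 18, 11, 11
The 2 values of 29 occupy positions 3–4 → average rank (3+4)/2 = 3.5.
The 2 values of 11 occupy positions 7–8 → average rank (7+8)/2 = 7.5.
Site 2 values → pooled ranks: 21→5, 18→6, 29→3.5, 45→1, 11→7.5
Rank sum = 5 + 6 + 3.5 + 1 + 7.5 = 23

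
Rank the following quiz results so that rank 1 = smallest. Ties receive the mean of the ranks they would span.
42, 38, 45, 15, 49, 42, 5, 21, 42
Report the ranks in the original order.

6, 4, 8, 2, 9, 6, 1, 3, 6

Sorted (ascending): 5, 15, 21, 38, 42, 42, 42, 45, 49
The 3 values of 42 occupy positions 5–7 → average rank 6.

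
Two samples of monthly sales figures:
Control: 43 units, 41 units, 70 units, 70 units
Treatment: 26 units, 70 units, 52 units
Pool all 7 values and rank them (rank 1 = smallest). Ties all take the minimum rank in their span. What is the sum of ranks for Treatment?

Sorted (ascending): 26, 41, 43, 52, 70, 70, 70
The 3 values of 70 occupy positions 5–7 → each gets rank 5.
Treatment values → pooled ranks: 26→1, 70→5, 52→4
Rank sum = 1 + 5 + 4 = 10

10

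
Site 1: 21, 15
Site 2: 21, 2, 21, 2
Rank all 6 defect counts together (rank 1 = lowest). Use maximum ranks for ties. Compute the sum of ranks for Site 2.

Sorted (ascending): 2, 2, 15, 21, 21, 21
The 2 values of 2 occupy positions 1–2 → each gets rank 2.
The 3 values of 21 occupy positions 4–6 → each gets rank 6.
Site 2 values → pooled ranks: 21→6, 2→2, 21→6, 2→2
Rank sum = 6 + 2 + 6 + 2 = 16

16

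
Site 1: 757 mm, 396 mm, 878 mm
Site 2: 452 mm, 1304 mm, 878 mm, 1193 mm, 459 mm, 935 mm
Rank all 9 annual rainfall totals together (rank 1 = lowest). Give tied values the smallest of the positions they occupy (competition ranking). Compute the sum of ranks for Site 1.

10

Sorted (ascending): 396, 452, 459, 757, 878, 878, 935, 1193, 1304
The 2 values of 878 occupy positions 5–6 → each gets rank 5.
Site 1 values → pooled ranks: 757→4, 396→1, 878→5
Rank sum = 4 + 1 + 5 = 10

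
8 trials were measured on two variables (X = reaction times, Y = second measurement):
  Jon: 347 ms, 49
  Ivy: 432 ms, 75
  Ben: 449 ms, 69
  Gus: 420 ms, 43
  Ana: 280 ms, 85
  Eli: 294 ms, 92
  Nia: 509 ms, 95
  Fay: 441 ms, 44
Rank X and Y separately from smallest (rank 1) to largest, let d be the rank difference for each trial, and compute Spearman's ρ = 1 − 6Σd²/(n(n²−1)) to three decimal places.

0.000

Ranks of variable 1: 3, 5, 7, 4, 1, 2, 8, 6
Ranks of variable 2: 3, 5, 4, 1, 6, 7, 8, 2
d = r₁ − r₂: 0, 0, 3, 3, -5, -5, 0, 4
d²: 0, 0, 9, 9, 25, 25, 0, 16; Σd² = 84
ρ = 1 − 6·84/(8·63) = 1 − 504/504 = 0.000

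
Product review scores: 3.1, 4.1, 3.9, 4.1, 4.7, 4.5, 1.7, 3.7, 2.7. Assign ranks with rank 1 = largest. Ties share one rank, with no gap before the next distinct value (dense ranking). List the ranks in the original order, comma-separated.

6, 3, 4, 3, 1, 2, 8, 5, 7

Sorted (descending): 4.7, 4.5, 4.1, 4.1, 3.9, 3.7, 3.1, 2.7, 1.7
The 2 values of 4.1 share dense rank 3.
Remaining distinct values take the next consecutive integers.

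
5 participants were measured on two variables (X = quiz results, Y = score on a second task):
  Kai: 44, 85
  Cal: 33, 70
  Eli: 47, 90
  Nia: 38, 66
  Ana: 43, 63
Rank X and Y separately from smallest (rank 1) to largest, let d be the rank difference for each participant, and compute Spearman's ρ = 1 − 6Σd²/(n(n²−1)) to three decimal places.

Ranks of variable 1: 4, 1, 5, 2, 3
Ranks of variable 2: 4, 3, 5, 2, 1
d = r₁ − r₂: 0, -2, 0, 0, 2
d²: 0, 4, 0, 0, 4; Σd² = 8
ρ = 1 − 6·8/(5·24) = 1 − 48/120 = 0.600

0.600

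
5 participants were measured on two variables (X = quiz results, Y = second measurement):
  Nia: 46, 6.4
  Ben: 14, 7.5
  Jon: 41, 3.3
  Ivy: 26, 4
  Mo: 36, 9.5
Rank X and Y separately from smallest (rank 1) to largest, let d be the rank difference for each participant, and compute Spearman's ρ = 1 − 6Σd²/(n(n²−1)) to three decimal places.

Ranks of variable 1: 5, 1, 4, 2, 3
Ranks of variable 2: 3, 4, 1, 2, 5
d = r₁ − r₂: 2, -3, 3, 0, -2
d²: 4, 9, 9, 0, 4; Σd² = 26
ρ = 1 − 6·26/(5·24) = 1 − 156/120 = -0.300

-0.300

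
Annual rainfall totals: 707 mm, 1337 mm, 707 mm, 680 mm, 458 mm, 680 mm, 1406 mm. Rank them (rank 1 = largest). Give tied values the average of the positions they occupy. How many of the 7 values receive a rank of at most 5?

Sorted (descending): 1406, 1337, 707, 707, 680, 680, 458
The 2 values of 707 occupy positions 3–4 → average rank (3+4)/2 = 3.5.
The 2 values of 680 occupy positions 5–6 → average rank (5+6)/2 = 5.5.
Ranks ≤ 5: {1, 2, 3.5, 3.5} → 4 values.

4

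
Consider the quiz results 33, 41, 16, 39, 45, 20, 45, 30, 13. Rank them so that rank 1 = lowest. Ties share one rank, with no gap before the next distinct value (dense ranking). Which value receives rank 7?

Sorted (ascending): 13, 16, 20, 30, 33, 39, 41, 45, 45
The 2 values of 45 share dense rank 8.
Remaining distinct values take the next consecutive integers.
Rank 7 → value 41.

41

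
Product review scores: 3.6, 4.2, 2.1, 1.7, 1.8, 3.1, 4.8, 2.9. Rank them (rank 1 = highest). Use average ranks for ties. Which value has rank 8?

Sorted (descending): 4.8, 4.2, 3.6, 3.1, 2.9, 2.1, 1.8, 1.7
No ties — each value takes its position as its rank.
Rank 8 → value 1.7.

1.7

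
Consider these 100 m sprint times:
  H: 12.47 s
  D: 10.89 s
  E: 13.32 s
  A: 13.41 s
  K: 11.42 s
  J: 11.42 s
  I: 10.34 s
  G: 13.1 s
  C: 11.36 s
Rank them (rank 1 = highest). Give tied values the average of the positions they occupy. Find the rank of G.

3

Sorted (descending): 13.41, 13.32, 13.1, 12.47, 11.42, 11.42, 11.36, 10.89, 10.34
The 2 values of 11.42 occupy positions 5–6 → average rank (5+6)/2 = 5.5.
G has value 13.1 s → rank 3.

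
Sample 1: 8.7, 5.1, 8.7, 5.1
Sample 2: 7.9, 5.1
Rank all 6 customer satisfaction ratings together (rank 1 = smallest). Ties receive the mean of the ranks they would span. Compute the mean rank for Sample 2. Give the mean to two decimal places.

Sorted (ascending): 5.1, 5.1, 5.1, 7.9, 8.7, 8.7
The 3 values of 5.1 occupy positions 1–3 → average rank 2.
The 2 values of 8.7 occupy positions 5–6 → average rank (5+6)/2 = 5.5.
Sample 2 values → pooled ranks: 7.9→4, 5.1→2
Mean rank = (4 + 2) / 2 = 3.00

3.00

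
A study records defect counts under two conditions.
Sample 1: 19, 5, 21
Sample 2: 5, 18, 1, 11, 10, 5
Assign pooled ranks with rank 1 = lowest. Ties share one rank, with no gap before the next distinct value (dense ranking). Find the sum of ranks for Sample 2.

Sorted (ascending): 1, 5, 5, 5, 10, 11, 18, 19, 21
The 3 values of 5 share dense rank 2.
Remaining distinct values take the next consecutive integers.
Sample 2 values → pooled ranks: 5→2, 18→5, 1→1, 11→4, 10→3, 5→2
Rank sum = 2 + 5 + 1 + 4 + 3 + 2 = 17

17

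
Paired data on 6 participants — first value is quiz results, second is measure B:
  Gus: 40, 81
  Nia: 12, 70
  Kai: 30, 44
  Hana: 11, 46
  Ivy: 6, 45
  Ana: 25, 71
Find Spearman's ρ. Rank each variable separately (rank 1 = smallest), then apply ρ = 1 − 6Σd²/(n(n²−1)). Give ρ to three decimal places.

Ranks of variable 1: 6, 3, 5, 2, 1, 4
Ranks of variable 2: 6, 4, 1, 3, 2, 5
d = r₁ − r₂: 0, -1, 4, -1, -1, -1
d²: 0, 1, 16, 1, 1, 1; Σd² = 20
ρ = 1 − 6·20/(6·35) = 1 − 120/210 = 0.429

0.429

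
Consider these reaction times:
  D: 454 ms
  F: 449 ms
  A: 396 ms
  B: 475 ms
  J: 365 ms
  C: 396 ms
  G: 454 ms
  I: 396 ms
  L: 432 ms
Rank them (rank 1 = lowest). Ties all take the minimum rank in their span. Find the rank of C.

2

Sorted (ascending): 365, 396, 396, 396, 432, 449, 454, 454, 475
The 3 values of 396 occupy positions 2–4 → each gets rank 2.
The 2 values of 454 occupy positions 7–8 → each gets rank 7.
C has value 396 ms → rank 2.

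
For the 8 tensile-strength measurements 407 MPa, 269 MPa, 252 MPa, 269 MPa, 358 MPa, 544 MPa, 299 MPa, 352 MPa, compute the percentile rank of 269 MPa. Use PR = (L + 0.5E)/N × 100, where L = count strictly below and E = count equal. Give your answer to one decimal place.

N = 8.
Strictly below 269: 1. Equal to 269: 2.
PR = (1 + 0.5·2)/8 × 100 = 25.0

25.0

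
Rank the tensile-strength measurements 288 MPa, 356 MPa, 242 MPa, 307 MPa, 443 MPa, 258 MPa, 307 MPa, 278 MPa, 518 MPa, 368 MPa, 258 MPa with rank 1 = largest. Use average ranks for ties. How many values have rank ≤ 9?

8

Sorted (descending): 518, 443, 368, 356, 307, 307, 288, 278, 258, 258, 242
The 2 values of 307 occupy positions 5–6 → average rank (5+6)/2 = 5.5.
The 2 values of 258 occupy positions 9–10 → average rank (9+10)/2 = 9.5.
Ranks ≤ 9: {1, 2, 3, 4, 5.5, 5.5, 7, 8} → 8 values.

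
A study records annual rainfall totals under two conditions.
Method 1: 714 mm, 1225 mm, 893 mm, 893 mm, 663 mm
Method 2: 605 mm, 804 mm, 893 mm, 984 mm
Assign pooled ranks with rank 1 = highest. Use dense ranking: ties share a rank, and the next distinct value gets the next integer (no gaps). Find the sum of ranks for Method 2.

16

Sorted (descending): 1225, 984, 893, 893, 893, 804, 714, 663, 605
The 3 values of 893 share dense rank 3.
Remaining distinct values take the next consecutive integers.
Method 2 values → pooled ranks: 605→7, 804→4, 893→3, 984→2
Rank sum = 7 + 4 + 3 + 2 = 16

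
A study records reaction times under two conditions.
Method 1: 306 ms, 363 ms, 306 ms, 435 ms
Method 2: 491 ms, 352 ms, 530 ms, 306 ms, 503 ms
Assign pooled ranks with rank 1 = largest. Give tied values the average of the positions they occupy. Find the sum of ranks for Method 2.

Sorted (descending): 530, 503, 491, 435, 363, 352, 306, 306, 306
The 3 values of 306 occupy positions 7–9 → average rank 8.
Method 2 values → pooled ranks: 491→3, 352→6, 530→1, 306→8, 503→2
Rank sum = 3 + 6 + 1 + 8 + 2 = 20

20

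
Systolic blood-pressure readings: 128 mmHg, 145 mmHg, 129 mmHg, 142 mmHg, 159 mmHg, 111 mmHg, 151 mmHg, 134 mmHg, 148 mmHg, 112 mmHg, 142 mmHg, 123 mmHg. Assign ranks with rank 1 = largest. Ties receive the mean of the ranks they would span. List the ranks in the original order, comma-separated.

Sorted (descending): 159, 151, 148, 145, 142, 142, 134, 129, 128, 123, 112, 111
The 2 values of 142 occupy positions 5–6 → average rank (5+6)/2 = 5.5.

9, 4, 8, 5.5, 1, 12, 2, 7, 3, 11, 5.5, 10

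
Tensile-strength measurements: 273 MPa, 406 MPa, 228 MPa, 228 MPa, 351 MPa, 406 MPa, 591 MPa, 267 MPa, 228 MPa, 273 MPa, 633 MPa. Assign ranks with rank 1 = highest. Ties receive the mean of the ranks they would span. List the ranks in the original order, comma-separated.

6.5, 3.5, 10, 10, 5, 3.5, 2, 8, 10, 6.5, 1

Sorted (descending): 633, 591, 406, 406, 351, 273, 273, 267, 228, 228, 228
The 2 values of 406 occupy positions 3–4 → average rank (3+4)/2 = 3.5.
The 2 values of 273 occupy positions 6–7 → average rank (6+7)/2 = 6.5.
The 3 values of 228 occupy positions 9–11 → average rank 10.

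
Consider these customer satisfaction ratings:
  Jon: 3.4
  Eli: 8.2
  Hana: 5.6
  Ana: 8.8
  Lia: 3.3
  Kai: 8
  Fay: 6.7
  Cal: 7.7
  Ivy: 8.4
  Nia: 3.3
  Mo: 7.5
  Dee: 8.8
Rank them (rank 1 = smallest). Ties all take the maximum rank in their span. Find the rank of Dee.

12

Sorted (ascending): 3.3, 3.3, 3.4, 5.6, 6.7, 7.5, 7.7, 8, 8.2, 8.4, 8.8, 8.8
The 2 values of 3.3 occupy positions 1–2 → each gets rank 2.
The 2 values of 8.8 occupy positions 11–12 → each gets rank 12.
Dee has value 8.8 → rank 12.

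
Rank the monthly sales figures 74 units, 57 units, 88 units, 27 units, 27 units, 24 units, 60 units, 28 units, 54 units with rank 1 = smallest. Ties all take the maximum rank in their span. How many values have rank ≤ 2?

Sorted (ascending): 24, 27, 27, 28, 54, 57, 60, 74, 88
The 2 values of 27 occupy positions 2–3 → each gets rank 3.
Ranks ≤ 2: {1} → 1 value.

1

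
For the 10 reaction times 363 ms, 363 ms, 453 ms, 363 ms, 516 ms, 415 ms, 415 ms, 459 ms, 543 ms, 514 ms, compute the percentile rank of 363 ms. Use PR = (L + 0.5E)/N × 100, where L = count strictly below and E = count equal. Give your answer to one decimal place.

N = 10.
Strictly below 363: 0. Equal to 363: 3.
PR = (0 + 0.5·3)/10 × 100 = 15.0

15.0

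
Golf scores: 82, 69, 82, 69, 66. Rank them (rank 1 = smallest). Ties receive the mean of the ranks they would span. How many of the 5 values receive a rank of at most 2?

1

Sorted (ascending): 66, 69, 69, 82, 82
The 2 values of 69 occupy positions 2–3 → average rank (2+3)/2 = 2.5.
The 2 values of 82 occupy positions 4–5 → average rank (4+5)/2 = 4.5.
Ranks ≤ 2: {1} → 1 value.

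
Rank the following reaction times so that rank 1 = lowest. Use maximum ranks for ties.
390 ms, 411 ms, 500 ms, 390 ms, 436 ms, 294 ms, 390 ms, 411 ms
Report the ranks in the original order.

Sorted (ascending): 294, 390, 390, 390, 411, 411, 436, 500
The 3 values of 390 occupy positions 2–4 → each gets rank 4.
The 2 values of 411 occupy positions 5–6 → each gets rank 6.

4, 6, 8, 4, 7, 1, 4, 6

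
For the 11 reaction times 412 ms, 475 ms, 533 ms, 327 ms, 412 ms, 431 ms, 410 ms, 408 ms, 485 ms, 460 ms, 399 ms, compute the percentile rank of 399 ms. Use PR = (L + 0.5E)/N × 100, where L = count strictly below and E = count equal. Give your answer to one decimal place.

13.6

N = 11.
Strictly below 399: 1. Equal to 399: 1.
PR = (1 + 0.5·1)/11 × 100 = 13.6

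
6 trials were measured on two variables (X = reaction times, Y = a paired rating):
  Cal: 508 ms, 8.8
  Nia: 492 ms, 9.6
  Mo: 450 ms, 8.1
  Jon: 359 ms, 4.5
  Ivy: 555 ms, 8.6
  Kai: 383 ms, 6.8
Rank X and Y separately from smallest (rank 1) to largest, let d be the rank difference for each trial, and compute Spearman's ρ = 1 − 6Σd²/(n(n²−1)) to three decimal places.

0.771

Ranks of variable 1: 5, 4, 3, 1, 6, 2
Ranks of variable 2: 5, 6, 3, 1, 4, 2
d = r₁ − r₂: 0, -2, 0, 0, 2, 0
d²: 0, 4, 0, 0, 4, 0; Σd² = 8
ρ = 1 − 6·8/(6·35) = 1 − 48/210 = 0.771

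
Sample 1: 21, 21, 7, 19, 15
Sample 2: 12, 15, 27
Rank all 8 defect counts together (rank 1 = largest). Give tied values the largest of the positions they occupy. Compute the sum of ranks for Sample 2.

14

Sorted (descending): 27, 21, 21, 19, 15, 15, 12, 7
The 2 values of 21 occupy positions 2–3 → each gets rank 3.
The 2 values of 15 occupy positions 5–6 → each gets rank 6.
Sample 2 values → pooled ranks: 12→7, 15→6, 27→1
Rank sum = 7 + 6 + 1 = 14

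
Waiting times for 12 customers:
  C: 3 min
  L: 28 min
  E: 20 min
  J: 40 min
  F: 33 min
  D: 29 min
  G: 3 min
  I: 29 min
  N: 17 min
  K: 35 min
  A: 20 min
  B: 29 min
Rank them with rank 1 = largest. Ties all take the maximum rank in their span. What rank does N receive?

10

Sorted (descending): 40, 35, 33, 29, 29, 29, 28, 20, 20, 17, 3, 3
The 3 values of 29 occupy positions 4–6 → each gets rank 6.
The 2 values of 20 occupy positions 8–9 → each gets rank 9.
The 2 values of 3 occupy positions 11–12 → each gets rank 12.
N has value 17 min → rank 10.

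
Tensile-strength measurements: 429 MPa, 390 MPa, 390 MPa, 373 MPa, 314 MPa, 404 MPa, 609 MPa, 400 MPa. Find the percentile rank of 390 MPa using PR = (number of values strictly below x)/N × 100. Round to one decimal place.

25.0

N = 8.
Strictly below 390: 2. Equal to 390: 2.
PR = 2/8 × 100 = 25.0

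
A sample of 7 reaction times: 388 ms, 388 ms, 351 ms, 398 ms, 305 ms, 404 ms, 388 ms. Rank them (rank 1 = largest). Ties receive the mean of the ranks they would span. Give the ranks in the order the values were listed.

Sorted (descending): 404, 398, 388, 388, 388, 351, 305
The 3 values of 388 occupy positions 3–5 → average rank 4.

4, 4, 6, 2, 7, 1, 4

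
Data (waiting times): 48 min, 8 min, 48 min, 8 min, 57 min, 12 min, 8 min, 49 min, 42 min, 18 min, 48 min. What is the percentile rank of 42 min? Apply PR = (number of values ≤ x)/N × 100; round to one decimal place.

54.5

N = 11.
Strictly below 42: 5. Equal to 42: 1.
PR = 6/11 × 100 = 54.5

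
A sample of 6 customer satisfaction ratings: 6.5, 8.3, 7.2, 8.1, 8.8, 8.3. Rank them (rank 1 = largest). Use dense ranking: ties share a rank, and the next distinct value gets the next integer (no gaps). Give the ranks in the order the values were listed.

Sorted (descending): 8.8, 8.3, 8.3, 8.1, 7.2, 6.5
The 2 values of 8.3 share dense rank 2.
Remaining distinct values take the next consecutive integers.

5, 2, 4, 3, 1, 2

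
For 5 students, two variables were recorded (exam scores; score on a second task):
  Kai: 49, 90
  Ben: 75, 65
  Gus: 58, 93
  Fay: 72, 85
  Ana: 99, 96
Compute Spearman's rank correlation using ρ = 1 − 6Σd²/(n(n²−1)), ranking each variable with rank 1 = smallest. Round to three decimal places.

Ranks of variable 1: 1, 4, 2, 3, 5
Ranks of variable 2: 3, 1, 4, 2, 5
d = r₁ − r₂: -2, 3, -2, 1, 0
d²: 4, 9, 4, 1, 0; Σd² = 18
ρ = 1 − 6·18/(5·24) = 1 − 108/120 = 0.100

0.100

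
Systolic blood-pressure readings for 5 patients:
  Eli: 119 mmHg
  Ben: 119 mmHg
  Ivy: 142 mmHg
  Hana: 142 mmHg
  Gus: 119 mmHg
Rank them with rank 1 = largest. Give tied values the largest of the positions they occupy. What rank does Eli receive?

Sorted (descending): 142, 142, 119, 119, 119
The 2 values of 142 occupy positions 1–2 → each gets rank 2.
The 3 values of 119 occupy positions 3–5 → each gets rank 5.
Eli has value 119 mmHg → rank 5.

5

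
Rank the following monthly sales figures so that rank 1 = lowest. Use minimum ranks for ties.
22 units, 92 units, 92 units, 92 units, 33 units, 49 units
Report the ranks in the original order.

1, 4, 4, 4, 2, 3

Sorted (ascending): 22, 33, 49, 92, 92, 92
The 3 values of 92 occupy positions 4–6 → each gets rank 4.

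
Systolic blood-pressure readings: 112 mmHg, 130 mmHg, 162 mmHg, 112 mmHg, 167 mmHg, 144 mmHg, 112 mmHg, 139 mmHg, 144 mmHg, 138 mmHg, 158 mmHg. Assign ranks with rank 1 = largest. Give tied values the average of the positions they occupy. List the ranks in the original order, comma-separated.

Sorted (descending): 167, 162, 158, 144, 144, 139, 138, 130, 112, 112, 112
The 2 values of 144 occupy positions 4–5 → average rank (4+5)/2 = 4.5.
The 3 values of 112 occupy positions 9–11 → average rank 10.

10, 8, 2, 10, 1, 4.5, 10, 6, 4.5, 7, 3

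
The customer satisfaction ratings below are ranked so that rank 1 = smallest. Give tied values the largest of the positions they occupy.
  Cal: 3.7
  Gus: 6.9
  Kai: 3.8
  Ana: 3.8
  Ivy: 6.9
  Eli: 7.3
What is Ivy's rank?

5

Sorted (ascending): 3.7, 3.8, 3.8, 6.9, 6.9, 7.3
The 2 values of 3.8 occupy positions 2–3 → each gets rank 3.
The 2 values of 6.9 occupy positions 4–5 → each gets rank 5.
Ivy has value 6.9 → rank 5.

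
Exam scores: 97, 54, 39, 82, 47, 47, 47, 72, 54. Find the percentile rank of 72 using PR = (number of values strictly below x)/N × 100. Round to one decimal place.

N = 9.
Strictly below 72: 6. Equal to 72: 1.
PR = 6/9 × 100 = 66.7

66.7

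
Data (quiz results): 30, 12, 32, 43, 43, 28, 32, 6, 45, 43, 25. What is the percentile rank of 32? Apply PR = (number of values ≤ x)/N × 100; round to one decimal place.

63.6

N = 11.
Strictly below 32: 5. Equal to 32: 2.
PR = 7/11 × 100 = 63.6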